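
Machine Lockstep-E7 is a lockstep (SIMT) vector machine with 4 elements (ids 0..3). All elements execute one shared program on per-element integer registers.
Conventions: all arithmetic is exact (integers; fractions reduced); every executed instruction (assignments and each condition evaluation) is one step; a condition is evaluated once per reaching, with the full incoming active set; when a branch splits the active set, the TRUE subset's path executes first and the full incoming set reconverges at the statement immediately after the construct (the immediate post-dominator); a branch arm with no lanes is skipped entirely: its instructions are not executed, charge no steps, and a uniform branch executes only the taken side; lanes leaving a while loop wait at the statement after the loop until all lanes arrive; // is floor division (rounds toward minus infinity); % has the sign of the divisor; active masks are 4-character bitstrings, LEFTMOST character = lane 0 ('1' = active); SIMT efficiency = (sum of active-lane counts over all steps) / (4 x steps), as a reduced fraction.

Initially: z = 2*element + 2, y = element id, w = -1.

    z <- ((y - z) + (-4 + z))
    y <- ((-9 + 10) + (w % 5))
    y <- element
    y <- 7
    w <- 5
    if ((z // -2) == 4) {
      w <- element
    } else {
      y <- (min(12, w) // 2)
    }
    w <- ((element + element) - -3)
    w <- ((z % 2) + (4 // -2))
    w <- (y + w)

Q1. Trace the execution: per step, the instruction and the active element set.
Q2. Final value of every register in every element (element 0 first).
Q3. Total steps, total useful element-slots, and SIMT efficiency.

step 0: z <- ((y - z) + (-4 + z))    1111
step 1: y <- ((-9 + 10) + (w % 5))   1111
step 2: y <- element                 1111
step 3: y <- 7                       1111
step 4: w <- 5                       1111
step 5: eval ((z // -2) == 4)        1111
step 6: y <- (min(12, w) // 2)       1111
step 7: w <- ((element + element) - -3) 1111
step 8: w <- ((z % 2) + (4 // -2))   1111
step 9: w <- (y + w)                 1111

Answer: 10 steps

z: -4,-3,-2,-1
y: 2,2,2,2
w: 0,1,0,1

steps = 10; useful = 40; efficiency = 40/40 = 1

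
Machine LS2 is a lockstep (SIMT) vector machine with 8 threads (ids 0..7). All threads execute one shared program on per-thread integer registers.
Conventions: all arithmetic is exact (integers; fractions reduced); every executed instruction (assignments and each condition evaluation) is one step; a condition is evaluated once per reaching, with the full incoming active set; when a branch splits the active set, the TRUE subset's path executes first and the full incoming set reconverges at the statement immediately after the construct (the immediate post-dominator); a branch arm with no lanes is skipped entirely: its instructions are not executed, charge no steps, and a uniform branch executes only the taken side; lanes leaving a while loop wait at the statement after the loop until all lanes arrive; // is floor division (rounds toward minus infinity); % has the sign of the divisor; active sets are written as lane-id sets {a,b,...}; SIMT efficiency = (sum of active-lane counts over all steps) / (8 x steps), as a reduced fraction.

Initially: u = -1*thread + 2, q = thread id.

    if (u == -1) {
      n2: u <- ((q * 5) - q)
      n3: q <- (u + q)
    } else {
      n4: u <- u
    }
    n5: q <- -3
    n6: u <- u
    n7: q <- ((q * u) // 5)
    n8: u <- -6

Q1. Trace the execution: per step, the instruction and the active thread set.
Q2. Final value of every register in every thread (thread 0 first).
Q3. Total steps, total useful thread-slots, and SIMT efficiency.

step 0: eval (u == -1)               {0,1,2,3,4,5,6,7}
step 1: u <- ((q * 5) - q)           {3}
step 2: q <- (u + q)                 {3}
step 3: u <- u                       {0,1,2,4,5,6,7}
step 4: q <- -3                      {0,1,2,3,4,5,6,7}
step 5: u <- u                       {0,1,2,3,4,5,6,7}
step 6: q <- ((q * u) // 5)          {0,1,2,3,4,5,6,7}
step 7: u <- -6                      {0,1,2,3,4,5,6,7}

Answer: 8 steps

u: -6,-6,-6,-6,-6,-6,-6,-6
q: -2,-1,0,-8,1,1,2,3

steps = 8; useful = 49; efficiency = 49/64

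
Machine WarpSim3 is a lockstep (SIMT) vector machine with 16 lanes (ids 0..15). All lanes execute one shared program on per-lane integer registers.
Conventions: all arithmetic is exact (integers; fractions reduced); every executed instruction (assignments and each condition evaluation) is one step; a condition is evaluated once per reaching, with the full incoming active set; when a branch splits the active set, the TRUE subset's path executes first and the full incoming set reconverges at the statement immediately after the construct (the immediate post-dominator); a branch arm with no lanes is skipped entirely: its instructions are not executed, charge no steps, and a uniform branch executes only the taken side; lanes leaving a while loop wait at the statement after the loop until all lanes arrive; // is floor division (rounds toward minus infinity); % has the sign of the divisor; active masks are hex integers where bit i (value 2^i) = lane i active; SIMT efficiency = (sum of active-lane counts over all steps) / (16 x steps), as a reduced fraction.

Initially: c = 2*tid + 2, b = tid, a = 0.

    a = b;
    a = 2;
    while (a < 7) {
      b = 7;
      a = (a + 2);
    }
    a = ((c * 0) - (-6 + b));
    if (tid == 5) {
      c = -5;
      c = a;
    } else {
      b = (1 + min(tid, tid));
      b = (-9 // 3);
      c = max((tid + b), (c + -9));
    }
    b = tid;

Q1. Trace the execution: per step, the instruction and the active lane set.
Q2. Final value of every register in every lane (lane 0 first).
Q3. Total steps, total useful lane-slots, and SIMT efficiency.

step 0: a <- b                       0xffff
step 1: a <- 2                       0xffff
step 2: eval (a < 7)                 0xffff
step 3: b <- 7                       0xffff
step 4: a <- (a + 2)                 0xffff
step 5: eval (a < 7)                 0xffff
step 6: b <- 7                       0xffff
step 7: a <- (a + 2)                 0xffff
step 8: eval (a < 7)                 0xffff
step 9: b <- 7                       0xffff
step 10: a <- (a + 2)                 0xffff
step 11: eval (a < 7)                 0xffff
step 12: a <- ((c * 0) - (-6 + b))    0xffff
step 13: eval (tid == 5)              0xffff
step 14: c <- -5                      0x0020
step 15: c <- a                       0x0020
step 16: b <- (1 + min(tid, tid))     0xffdf
step 17: b <- (-9 // 3)               0xffdf
step 18: c <- max((tid + b), (c + -9)) 0xffdf
step 19: b <- tid                     0xffff

Answer: 20 steps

c: -3,-2,-1,0,1,-1,5,7,9,11,13,15,17,19,21,23
b: 0,1,2,3,4,5,6,7,8,9,10,11,12,13,14,15
a: -1,-1,-1,-1,-1,-1,-1,-1,-1,-1,-1,-1,-1,-1,-1,-1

steps = 20; useful = 287; efficiency = 287/320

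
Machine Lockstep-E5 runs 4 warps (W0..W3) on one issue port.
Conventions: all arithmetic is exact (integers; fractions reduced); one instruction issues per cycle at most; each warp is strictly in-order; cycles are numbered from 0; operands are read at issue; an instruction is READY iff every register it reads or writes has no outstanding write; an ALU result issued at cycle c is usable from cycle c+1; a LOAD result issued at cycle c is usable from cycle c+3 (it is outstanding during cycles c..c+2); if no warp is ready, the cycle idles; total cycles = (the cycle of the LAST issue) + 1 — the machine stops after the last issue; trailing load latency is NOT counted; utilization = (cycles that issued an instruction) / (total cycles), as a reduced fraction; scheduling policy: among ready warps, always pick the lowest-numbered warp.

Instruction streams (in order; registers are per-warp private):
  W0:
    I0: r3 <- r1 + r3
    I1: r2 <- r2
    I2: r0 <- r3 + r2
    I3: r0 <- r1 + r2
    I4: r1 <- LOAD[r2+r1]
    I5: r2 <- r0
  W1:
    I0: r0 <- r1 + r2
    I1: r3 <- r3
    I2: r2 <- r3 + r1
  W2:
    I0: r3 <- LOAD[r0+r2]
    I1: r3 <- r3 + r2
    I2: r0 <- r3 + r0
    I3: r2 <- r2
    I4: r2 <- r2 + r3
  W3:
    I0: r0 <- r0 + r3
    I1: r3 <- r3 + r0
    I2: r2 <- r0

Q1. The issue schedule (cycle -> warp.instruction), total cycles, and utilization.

cycle 0: W0.I0
cycle 1: W0.I1
cycle 2: W0.I2
cycle 3: W0.I3
cycle 4: W0.I4
cycle 5: W0.I5
cycle 6: W1.I0
cycle 7: W1.I1
cycle 8: W1.I2
cycle 9: W2.I0
cycle 10: W3.I0
cycle 11: W3.I1
cycle 12: W2.I1
cycle 13: W2.I2
cycle 14: W2.I3
cycle 15: W2.I4
cycle 16: W3.I2

Answer: 17 cycles, utilization 1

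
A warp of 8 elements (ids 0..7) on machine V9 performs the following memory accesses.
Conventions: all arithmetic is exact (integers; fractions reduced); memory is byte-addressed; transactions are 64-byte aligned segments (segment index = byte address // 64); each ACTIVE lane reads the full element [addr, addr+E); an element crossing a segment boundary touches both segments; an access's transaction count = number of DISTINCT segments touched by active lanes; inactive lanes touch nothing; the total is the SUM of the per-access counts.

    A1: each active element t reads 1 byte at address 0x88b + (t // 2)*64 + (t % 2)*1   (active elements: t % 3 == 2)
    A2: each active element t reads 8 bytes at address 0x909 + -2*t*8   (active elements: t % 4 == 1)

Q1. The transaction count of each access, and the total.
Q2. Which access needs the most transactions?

A1: 2 transactions
A2: 3 transactions

Answer: 2,3; total 5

Answer: A2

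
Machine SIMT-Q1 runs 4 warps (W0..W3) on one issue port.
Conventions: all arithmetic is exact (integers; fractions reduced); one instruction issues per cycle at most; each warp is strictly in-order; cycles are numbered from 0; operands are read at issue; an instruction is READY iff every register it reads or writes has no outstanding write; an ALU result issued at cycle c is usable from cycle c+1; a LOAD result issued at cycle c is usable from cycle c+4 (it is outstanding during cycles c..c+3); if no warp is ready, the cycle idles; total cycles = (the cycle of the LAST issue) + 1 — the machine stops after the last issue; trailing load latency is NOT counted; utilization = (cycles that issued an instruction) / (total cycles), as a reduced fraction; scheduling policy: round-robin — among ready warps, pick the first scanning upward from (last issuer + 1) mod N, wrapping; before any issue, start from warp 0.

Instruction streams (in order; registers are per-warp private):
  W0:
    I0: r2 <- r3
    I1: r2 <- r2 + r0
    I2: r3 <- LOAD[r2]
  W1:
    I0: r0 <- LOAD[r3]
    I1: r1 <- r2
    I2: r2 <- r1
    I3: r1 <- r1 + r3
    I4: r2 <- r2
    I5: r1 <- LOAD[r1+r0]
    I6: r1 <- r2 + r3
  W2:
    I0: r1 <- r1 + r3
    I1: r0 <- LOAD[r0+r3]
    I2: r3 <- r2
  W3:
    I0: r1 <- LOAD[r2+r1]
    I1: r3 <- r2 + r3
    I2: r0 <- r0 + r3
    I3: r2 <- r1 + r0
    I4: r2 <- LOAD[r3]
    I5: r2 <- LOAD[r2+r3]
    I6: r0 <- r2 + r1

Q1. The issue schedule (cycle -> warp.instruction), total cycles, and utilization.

cycle 0: W0.I0
cycle 1: W1.I0
cycle 2: W2.I0
cycle 3: W3.I0
cycle 4: W0.I1
cycle 5: W1.I1
cycle 6: W2.I1
cycle 7: W3.I1
cycle 8: W0.I2
cycle 9: W1.I2
cycle 10: W2.I2
cycle 11: W3.I2
cycle 12: W1.I3
cycle 13: W3.I3
cycle 14: W1.I4
cycle 15: W3.I4
cycle 16: W1.I5
cycle 17: idle
cycle 18: idle
cycle 19: W3.I5
cycle 20: W1.I6
cycle 21: idle
cycle 22: idle
cycle 23: W3.I6

Answer: 24 cycles, utilization 5/6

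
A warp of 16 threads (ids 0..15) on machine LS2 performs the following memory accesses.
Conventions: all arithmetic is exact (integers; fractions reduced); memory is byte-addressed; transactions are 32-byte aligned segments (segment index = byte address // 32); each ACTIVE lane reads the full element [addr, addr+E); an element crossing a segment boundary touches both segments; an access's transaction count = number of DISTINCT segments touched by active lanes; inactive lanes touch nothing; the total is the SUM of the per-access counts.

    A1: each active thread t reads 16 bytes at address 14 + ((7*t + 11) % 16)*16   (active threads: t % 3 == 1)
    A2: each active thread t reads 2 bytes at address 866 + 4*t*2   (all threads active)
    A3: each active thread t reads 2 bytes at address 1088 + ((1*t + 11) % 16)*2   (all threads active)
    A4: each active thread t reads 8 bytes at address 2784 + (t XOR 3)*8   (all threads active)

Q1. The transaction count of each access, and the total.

A1: 5 transactions
A2: 4 transactions
A3: 1 transaction
A4: 4 transactions

Answer: 5,4,1,4; total 14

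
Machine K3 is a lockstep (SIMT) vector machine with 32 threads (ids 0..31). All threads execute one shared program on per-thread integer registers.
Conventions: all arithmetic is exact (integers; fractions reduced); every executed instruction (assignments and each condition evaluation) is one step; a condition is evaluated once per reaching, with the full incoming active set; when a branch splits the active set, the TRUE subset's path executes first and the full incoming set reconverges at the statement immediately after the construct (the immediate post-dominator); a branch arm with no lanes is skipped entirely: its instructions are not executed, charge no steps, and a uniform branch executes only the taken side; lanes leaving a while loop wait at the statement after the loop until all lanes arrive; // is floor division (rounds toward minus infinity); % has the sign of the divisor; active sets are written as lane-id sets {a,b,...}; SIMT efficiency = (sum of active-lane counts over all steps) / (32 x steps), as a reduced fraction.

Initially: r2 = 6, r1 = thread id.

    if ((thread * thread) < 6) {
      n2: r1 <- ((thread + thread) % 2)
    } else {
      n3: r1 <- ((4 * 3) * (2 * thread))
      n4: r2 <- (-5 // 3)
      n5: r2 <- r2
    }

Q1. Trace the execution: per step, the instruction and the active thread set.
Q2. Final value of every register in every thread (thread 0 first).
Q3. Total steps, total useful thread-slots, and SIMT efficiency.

step 0: eval ((thread * thread) < 6) {0,1,2,3,4,5,6,7,8,9,10,11,12,13,14,15,16,17,18,19,20,21,22,23,24,25,26,27,28,29,30,31}
step 1: r1 <- ((thread + thread) % 2) {0,1,2}
step 2: r1 <- ((4 * 3) * (2 * thread)) {3,4,5,6,7,8,9,10,11,12,13,14,15,16,17,18,19,20,21,22,23,24,25,26,27,28,29,30,31}
step 3: r2 <- (-5 // 3)              {3,4,5,6,7,8,9,10,11,12,13,14,15,16,17,18,19,20,21,22,23,24,25,26,27,28,29,30,31}
step 4: r2 <- r2                     {3,4,5,6,7,8,9,10,11,12,13,14,15,16,17,18,19,20,21,22,23,24,25,26,27,28,29,30,31}

Answer: 5 steps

r2: 6,6,6,-2,-2,-2,-2,-2,-2,-2,-2,-2,-2,-2,-2,-2,-2,-2,-2,-2,-2,-2,-2,-2,-2,-2,-2,-2,-2,-2,-2,-2
r1: 0,0,0,72,96,120,144,168,192,216,240,264,288,312,336,360,384,408,432,456,480,504,528,552,576,600,624,648,672,696,720,744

steps = 5; useful = 122; efficiency = 122/160 = 61/80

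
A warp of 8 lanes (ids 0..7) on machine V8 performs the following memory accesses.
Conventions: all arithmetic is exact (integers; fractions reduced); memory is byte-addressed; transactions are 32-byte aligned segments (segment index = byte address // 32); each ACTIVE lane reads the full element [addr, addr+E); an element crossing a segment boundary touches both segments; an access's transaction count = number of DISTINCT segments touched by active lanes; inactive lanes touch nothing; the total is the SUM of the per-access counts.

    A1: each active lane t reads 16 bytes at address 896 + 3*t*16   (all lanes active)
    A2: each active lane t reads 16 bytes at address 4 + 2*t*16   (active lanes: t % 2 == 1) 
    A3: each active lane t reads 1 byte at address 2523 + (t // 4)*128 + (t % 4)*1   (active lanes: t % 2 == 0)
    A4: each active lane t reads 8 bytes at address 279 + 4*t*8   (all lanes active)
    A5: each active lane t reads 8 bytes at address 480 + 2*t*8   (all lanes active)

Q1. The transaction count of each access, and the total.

A1: 8 transactions
A2: 4 transactions
A3: 2 transactions
A4: 8 transactions
A5: 4 transactions

Answer: 8,4,2,8,4; total 26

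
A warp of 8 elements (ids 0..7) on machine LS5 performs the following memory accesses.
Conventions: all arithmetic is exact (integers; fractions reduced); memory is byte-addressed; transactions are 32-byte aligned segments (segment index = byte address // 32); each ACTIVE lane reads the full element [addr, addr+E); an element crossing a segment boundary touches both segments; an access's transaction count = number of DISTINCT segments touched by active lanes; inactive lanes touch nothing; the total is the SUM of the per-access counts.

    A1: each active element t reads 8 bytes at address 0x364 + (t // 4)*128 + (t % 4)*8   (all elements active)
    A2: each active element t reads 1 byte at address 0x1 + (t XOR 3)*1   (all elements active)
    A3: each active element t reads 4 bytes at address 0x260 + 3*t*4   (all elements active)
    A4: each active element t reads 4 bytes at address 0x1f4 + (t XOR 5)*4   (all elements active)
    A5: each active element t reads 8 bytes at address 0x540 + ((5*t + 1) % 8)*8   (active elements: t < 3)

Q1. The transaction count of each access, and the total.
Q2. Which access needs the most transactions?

A1: 4 transactions
A2: 1 transaction
A3: 3 transactions
A4: 2 transactions
A5: 2 transactions

Answer: 4,1,3,2,2; total 12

Answer: A1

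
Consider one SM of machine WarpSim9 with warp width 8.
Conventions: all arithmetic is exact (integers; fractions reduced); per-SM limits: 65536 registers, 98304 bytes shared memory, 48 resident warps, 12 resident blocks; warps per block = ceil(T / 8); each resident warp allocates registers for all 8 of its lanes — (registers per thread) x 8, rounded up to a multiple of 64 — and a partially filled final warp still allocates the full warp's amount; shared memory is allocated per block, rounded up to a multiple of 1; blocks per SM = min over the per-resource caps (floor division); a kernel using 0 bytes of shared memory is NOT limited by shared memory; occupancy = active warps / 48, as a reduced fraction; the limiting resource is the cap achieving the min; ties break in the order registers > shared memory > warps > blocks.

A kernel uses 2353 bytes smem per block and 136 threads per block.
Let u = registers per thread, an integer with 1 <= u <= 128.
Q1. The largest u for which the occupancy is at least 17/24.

Answer: u = 128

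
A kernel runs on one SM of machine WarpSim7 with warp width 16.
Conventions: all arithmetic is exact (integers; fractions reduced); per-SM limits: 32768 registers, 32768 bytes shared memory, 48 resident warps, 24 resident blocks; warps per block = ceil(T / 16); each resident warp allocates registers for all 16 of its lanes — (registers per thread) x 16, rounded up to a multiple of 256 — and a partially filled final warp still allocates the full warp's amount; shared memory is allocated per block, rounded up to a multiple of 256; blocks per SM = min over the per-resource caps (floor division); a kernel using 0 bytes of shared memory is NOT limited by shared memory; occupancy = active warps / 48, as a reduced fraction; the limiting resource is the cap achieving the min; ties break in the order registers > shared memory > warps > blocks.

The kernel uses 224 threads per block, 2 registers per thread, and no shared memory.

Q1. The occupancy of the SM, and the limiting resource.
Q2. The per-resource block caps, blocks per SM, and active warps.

Answer: occupancy 7/8, limited by warps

registers: 9 blocks
shared memory: no limit (kernel uses none)
warps: 3 blocks
blocks: 24 blocks

Answer: 3 blocks, 42 active warps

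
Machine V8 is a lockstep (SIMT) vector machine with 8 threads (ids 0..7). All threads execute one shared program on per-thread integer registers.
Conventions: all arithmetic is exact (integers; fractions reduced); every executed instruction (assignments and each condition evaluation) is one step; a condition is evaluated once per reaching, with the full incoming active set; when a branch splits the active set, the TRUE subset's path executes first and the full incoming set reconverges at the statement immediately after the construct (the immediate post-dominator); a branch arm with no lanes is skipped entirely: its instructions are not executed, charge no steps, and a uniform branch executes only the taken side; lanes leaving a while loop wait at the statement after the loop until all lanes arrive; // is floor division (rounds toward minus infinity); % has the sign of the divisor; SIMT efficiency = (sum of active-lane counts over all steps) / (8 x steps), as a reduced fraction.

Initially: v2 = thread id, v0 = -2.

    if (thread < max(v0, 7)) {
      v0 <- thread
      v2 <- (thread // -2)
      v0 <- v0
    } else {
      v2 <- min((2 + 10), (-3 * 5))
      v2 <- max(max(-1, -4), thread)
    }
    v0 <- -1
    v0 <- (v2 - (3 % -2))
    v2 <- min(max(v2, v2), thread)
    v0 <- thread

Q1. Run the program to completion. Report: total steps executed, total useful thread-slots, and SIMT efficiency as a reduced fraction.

Answer: 10 steps, 63 useful, 63/80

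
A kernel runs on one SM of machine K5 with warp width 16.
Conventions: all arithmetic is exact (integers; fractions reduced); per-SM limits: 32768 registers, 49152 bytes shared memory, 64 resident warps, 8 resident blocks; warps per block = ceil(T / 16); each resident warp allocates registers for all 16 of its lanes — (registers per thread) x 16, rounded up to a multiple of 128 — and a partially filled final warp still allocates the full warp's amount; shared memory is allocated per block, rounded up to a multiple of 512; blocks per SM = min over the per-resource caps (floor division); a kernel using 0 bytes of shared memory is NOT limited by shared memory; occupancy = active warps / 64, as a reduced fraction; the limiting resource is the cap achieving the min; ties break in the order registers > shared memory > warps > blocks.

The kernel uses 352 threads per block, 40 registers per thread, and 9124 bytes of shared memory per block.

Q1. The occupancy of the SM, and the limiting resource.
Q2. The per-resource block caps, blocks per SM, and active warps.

Answer: occupancy 11/16, limited by registers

registers: 2 blocks
shared memory: 5 blocks
warps: 2 blocks
blocks: 8 blocks

Answer: 2 blocks, 44 active warps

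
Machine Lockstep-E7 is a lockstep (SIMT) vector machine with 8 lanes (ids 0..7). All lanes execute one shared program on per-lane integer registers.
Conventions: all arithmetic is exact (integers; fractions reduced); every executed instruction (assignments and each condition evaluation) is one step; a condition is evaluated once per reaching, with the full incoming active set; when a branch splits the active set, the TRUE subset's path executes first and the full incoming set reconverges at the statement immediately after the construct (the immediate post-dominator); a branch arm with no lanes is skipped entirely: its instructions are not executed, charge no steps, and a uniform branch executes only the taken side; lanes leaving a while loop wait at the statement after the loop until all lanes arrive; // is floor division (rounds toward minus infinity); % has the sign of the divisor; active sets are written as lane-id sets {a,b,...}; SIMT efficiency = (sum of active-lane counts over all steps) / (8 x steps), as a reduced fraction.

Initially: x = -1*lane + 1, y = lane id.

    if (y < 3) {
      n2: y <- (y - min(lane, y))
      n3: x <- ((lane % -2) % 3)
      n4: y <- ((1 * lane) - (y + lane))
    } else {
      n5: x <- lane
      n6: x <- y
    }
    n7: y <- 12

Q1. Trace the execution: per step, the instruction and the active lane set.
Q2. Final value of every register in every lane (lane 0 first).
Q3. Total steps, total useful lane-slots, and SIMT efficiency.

step 0: eval (y < 3)                 {0,1,2,3,4,5,6,7}
step 1: y <- (y - min(lane, y))      {0,1,2}
step 2: x <- ((lane % -2) % 3)       {0,1,2}
step 3: y <- ((1 * lane) - (y + lane)) {0,1,2}
step 4: x <- lane                    {3,4,5,6,7}
step 5: x <- y                       {3,4,5,6,7}
step 6: y <- 12                      {0,1,2,3,4,5,6,7}

Answer: 7 steps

x: 0,2,0,3,4,5,6,7
y: 12,12,12,12,12,12,12,12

steps = 7; useful = 35; efficiency = 35/56 = 5/8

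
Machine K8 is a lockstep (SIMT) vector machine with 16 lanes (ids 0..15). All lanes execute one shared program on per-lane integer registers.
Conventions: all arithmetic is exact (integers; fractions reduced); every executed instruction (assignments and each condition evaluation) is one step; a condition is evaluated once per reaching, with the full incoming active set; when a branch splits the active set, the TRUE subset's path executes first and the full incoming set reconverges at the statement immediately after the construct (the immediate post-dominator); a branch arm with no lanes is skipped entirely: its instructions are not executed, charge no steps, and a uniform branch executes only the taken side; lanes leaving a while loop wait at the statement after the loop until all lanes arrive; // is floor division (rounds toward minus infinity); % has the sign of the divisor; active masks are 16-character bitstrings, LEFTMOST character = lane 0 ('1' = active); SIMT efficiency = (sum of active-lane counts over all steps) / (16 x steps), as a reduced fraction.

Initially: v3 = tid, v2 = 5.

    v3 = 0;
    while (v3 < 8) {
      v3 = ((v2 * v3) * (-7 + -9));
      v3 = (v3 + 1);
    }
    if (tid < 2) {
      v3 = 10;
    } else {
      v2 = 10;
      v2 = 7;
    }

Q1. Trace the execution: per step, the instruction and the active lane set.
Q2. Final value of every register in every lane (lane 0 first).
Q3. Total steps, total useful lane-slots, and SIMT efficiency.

step 0: v3 <- 0                      1111111111111111
step 1: eval (v3 < 8)                1111111111111111
step 2: v3 <- ((v2 * v3) * (-7 + -9)) 1111111111111111
step 3: v3 <- (v3 + 1)               1111111111111111
step 4: eval (v3 < 8)                1111111111111111
step 5: v3 <- ((v2 * v3) * (-7 + -9)) 1111111111111111
step 6: v3 <- (v3 + 1)               1111111111111111
step 7: eval (v3 < 8)                1111111111111111
step 8: v3 <- ((v2 * v3) * (-7 + -9)) 1111111111111111
step 9: v3 <- (v3 + 1)               1111111111111111
step 10: eval (v3 < 8)                1111111111111111
step 11: eval (tid < 2)               1111111111111111
step 12: v3 <- 10                     1100000000000000
step 13: v2 <- 10                     0011111111111111
step 14: v2 <- 7                      0011111111111111

Answer: 15 steps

v3: 10,10,6321,6321,6321,6321,6321,6321,6321,6321,6321,6321,6321,6321,6321,6321
v2: 5,5,7,7,7,7,7,7,7,7,7,7,7,7,7,7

steps = 15; useful = 222; efficiency = 222/240 = 37/40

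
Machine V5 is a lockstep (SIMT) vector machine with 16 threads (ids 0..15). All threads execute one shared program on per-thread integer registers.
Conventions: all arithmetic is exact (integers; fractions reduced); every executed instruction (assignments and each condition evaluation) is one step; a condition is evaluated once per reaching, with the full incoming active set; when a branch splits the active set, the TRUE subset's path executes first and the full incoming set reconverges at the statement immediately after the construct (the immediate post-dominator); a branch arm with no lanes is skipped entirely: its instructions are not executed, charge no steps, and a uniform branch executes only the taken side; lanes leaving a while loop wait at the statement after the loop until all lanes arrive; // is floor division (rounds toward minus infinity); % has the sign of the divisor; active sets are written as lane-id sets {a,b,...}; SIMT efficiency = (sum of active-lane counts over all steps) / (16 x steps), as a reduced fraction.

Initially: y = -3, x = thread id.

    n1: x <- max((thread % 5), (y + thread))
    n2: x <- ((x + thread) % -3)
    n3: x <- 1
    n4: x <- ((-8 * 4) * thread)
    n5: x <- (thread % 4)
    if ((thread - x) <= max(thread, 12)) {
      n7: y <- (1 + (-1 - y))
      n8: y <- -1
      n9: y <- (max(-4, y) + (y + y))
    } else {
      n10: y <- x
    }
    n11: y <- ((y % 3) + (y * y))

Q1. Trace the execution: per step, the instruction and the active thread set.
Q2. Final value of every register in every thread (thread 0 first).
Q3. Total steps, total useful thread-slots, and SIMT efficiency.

step 0: x <- max((thread % 5), (y + thread)) {0,1,2,3,4,5,6,7,8,9,10,11,12,13,14,15}
step 1: x <- ((x + thread) % -3)     {0,1,2,3,4,5,6,7,8,9,10,11,12,13,14,15}
step 2: x <- 1                       {0,1,2,3,4,5,6,7,8,9,10,11,12,13,14,15}
step 3: x <- ((-8 * 4) * thread)     {0,1,2,3,4,5,6,7,8,9,10,11,12,13,14,15}
step 4: x <- (thread % 4)            {0,1,2,3,4,5,6,7,8,9,10,11,12,13,14,15}
step 5: eval ((thread - x) <= max(thread, 12)) {0,1,2,3,4,5,6,7,8,9,10,11,12,13,14,15}
step 6: y <- (1 + (-1 - y))          {0,1,2,3,4,5,6,7,8,9,10,11,12,13,14,15}
step 7: y <- -1                      {0,1,2,3,4,5,6,7,8,9,10,11,12,13,14,15}
step 8: y <- (max(-4, y) + (y + y))  {0,1,2,3,4,5,6,7,8,9,10,11,12,13,14,15}
step 9: y <- ((y % 3) + (y * y))     {0,1,2,3,4,5,6,7,8,9,10,11,12,13,14,15}

Answer: 10 steps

y: 9,9,9,9,9,9,9,9,9,9,9,9,9,9,9,9
x: 0,1,2,3,0,1,2,3,0,1,2,3,0,1,2,3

steps = 10; useful = 160; efficiency = 160/160 = 1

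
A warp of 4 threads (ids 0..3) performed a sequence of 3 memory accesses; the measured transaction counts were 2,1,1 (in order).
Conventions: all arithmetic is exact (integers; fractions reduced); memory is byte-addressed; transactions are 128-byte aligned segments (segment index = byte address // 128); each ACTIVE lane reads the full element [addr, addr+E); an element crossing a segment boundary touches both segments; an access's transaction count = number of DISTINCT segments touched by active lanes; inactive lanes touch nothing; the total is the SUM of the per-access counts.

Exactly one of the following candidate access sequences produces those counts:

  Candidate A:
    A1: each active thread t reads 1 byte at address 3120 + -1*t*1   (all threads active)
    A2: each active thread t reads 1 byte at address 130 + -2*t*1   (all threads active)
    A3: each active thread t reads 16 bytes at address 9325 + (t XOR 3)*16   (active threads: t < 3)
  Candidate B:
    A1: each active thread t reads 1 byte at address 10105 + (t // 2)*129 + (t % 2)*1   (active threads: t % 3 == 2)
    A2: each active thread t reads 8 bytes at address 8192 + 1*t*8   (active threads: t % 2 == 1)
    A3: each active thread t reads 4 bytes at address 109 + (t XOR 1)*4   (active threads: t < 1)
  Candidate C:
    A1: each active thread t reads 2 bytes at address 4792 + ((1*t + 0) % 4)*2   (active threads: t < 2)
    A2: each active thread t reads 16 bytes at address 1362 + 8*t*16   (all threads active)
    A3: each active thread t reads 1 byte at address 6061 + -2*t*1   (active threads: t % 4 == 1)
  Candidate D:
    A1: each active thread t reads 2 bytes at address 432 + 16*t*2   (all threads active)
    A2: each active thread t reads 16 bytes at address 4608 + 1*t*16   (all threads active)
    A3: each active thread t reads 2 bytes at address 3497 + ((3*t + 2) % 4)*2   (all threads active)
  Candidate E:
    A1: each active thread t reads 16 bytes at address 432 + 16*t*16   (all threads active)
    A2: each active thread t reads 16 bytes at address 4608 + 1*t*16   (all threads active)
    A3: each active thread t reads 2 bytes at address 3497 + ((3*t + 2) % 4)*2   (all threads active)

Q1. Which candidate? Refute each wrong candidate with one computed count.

A: A1 gives 1 transaction, not 2
B: A1 gives 1 transaction, not 2
C: A1 gives 1 transaction, not 2
E: A1 gives 4 transactions, not 2
D: all counts match (2,1,1)

Answer: D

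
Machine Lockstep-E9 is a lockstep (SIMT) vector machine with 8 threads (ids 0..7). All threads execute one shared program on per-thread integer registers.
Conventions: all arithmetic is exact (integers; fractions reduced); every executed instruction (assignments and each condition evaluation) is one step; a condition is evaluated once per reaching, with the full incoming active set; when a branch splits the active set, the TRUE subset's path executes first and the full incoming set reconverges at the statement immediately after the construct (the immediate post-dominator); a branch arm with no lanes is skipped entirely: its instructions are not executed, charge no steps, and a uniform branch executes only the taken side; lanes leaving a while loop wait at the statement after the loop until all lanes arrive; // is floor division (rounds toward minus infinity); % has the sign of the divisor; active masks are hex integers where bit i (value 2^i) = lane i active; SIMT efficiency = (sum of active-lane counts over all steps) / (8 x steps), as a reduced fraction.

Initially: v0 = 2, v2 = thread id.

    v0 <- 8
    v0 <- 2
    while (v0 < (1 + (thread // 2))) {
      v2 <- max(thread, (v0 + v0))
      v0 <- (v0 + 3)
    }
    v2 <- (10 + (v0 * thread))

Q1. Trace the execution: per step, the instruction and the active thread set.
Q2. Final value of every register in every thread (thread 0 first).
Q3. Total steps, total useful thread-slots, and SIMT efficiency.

step 0: v0 <- 8                      0xff
step 1: v0 <- 2                      0xff
step 2: eval (v0 < (1 + (thread // 2))) 0xff
step 3: v2 <- max(thread, (v0 + v0)) 0xf0
step 4: v0 <- (v0 + 3)               0xf0
step 5: eval (v0 < (1 + (thread // 2))) 0xf0
step 6: v2 <- (10 + (v0 * thread))   0xff

Answer: 7 steps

v0: 2,2,2,2,5,5,5,5
v2: 10,12,14,16,30,35,40,45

steps = 7; useful = 44; efficiency = 44/56 = 11/14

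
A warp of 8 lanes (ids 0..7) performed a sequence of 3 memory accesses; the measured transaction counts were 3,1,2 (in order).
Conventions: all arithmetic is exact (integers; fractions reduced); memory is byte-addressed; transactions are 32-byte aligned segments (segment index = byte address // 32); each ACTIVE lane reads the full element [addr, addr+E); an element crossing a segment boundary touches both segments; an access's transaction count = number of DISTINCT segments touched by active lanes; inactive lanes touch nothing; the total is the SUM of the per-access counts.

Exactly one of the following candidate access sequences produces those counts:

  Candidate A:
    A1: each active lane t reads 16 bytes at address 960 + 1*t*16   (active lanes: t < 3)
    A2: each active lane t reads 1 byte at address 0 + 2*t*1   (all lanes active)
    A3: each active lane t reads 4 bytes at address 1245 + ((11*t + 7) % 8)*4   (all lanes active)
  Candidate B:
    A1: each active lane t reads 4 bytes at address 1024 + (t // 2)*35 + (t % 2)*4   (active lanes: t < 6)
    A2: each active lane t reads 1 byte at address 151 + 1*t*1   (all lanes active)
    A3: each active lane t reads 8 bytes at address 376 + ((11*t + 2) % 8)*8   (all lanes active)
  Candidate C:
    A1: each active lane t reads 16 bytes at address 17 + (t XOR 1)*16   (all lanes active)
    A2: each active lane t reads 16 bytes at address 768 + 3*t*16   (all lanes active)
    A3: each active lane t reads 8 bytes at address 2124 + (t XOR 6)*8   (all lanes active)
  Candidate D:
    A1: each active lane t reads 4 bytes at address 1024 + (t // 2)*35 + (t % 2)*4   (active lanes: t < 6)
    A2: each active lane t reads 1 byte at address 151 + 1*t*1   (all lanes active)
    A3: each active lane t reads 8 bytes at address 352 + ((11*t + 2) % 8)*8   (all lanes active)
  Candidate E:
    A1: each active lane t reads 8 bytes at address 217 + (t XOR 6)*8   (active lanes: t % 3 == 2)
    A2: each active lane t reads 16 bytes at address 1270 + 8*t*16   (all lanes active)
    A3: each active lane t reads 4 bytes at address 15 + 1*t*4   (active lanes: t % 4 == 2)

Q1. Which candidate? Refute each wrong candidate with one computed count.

A: A1 gives 2 transactions, not 3
B: A3 gives 3 transactions, not 2
C: A1 gives 5 transactions, not 3
E: A1 gives 2 transactions, not 3
D: all counts match (3,1,2)

Answer: D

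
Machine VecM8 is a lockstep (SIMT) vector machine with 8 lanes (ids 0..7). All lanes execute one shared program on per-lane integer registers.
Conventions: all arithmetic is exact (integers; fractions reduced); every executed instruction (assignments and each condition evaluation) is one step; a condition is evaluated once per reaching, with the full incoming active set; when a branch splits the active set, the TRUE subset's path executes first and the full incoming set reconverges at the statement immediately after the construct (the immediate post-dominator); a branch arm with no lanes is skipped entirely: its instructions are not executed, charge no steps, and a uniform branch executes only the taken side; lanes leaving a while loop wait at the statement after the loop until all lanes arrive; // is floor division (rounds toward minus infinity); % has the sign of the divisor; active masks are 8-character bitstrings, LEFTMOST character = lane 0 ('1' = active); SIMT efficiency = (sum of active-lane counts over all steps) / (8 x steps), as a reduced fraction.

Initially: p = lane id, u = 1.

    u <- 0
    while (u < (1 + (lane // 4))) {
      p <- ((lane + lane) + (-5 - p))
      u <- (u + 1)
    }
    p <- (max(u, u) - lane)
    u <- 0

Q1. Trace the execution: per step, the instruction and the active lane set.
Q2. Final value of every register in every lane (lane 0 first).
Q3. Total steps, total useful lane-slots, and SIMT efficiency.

step 0: u <- 0                       11111111
step 1: eval (u < (1 + (lane // 4))) 11111111
step 2: p <- ((lane + lane) + (-5 - p)) 11111111
step 3: u <- (u + 1)                 11111111
step 4: eval (u < (1 + (lane // 4))) 11111111
step 5: p <- ((lane + lane) + (-5 - p)) 00001111
step 6: u <- (u + 1)                 00001111
step 7: eval (u < (1 + (lane // 4))) 00001111
step 8: p <- (max(u, u) - lane)      11111111
step 9: u <- 0                       11111111

Answer: 10 steps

p: 1,0,-1,-2,-2,-3,-4,-5
u: 0,0,0,0,0,0,0,0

steps = 10; useful = 68; efficiency = 68/80 = 17/20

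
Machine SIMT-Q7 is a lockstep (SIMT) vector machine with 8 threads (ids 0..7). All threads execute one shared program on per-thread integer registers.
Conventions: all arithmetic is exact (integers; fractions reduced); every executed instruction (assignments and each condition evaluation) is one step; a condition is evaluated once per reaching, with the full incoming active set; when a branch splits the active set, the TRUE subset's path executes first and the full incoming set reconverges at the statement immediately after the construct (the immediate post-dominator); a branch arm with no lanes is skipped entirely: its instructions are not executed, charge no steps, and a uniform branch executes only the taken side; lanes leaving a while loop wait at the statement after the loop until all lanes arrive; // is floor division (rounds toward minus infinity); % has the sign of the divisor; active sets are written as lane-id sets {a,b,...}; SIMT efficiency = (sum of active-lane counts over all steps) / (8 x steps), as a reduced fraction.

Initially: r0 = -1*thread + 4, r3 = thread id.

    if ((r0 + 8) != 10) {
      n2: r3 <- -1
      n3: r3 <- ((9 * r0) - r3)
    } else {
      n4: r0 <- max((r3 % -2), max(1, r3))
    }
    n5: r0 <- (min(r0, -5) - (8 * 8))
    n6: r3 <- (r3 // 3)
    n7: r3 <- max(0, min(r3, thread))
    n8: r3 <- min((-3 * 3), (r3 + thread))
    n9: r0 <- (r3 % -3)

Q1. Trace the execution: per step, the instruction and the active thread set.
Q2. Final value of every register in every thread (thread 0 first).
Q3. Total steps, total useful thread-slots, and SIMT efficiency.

step 0: eval ((r0 + 8) != 10)        {0,1,2,3,4,5,6,7}
step 1: r3 <- -1                     {0,1,3,4,5,6,7}
step 2: r3 <- ((9 * r0) - r3)        {0,1,3,4,5,6,7}
step 3: r0 <- max((r3 % -2), max(1, r3)) {2}
step 4: r0 <- (min(r0, -5) - (8 * 8)) {0,1,2,3,4,5,6,7}
step 5: r3 <- (r3 // 3)              {0,1,2,3,4,5,6,7}
step 6: r3 <- max(0, min(r3, thread)) {0,1,2,3,4,5,6,7}
step 7: r3 <- min((-3 * 3), (r3 + thread)) {0,1,2,3,4,5,6,7}
step 8: r0 <- (r3 % -3)              {0,1,2,3,4,5,6,7}

Answer: 9 steps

r0: 0,0,0,0,0,0,0,0
r3: -9,-9,-9,-9,-9,-9,-9,-9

steps = 9; useful = 63; efficiency = 63/72 = 7/8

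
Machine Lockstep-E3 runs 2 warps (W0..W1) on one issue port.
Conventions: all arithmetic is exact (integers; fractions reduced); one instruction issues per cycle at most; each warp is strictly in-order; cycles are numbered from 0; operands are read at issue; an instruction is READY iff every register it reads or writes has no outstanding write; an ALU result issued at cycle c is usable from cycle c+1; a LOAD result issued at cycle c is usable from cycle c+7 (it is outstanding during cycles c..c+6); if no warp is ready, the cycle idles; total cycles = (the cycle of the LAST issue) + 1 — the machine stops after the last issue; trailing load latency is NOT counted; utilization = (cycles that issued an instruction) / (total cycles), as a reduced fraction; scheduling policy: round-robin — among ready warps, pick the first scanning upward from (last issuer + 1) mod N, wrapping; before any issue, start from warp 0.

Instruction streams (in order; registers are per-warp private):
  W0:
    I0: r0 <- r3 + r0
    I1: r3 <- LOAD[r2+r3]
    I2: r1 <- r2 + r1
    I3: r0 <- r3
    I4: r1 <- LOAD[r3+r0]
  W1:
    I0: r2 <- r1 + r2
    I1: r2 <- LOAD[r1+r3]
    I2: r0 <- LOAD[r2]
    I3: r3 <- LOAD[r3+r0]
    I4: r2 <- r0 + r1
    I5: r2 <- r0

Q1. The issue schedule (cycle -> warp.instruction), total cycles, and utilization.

cycle 0: W0.I0
cycle 1: W1.I0
cycle 2: W0.I1
cycle 3: W1.I1
cycle 4: W0.I2
cycle 5: idle
cycle 6: idle
cycle 7: idle
cycle 8: idle
cycle 9: W0.I3
cycle 10: W1.I2
cycle 11: W0.I4
cycle 12: idle
cycle 13: idle
cycle 14: idle
cycle 15: idle
cycle 16: idle
cycle 17: W1.I3
cycle 18: W1.I4
cycle 19: W1.I5

Answer: 20 cycles, utilization 11/20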